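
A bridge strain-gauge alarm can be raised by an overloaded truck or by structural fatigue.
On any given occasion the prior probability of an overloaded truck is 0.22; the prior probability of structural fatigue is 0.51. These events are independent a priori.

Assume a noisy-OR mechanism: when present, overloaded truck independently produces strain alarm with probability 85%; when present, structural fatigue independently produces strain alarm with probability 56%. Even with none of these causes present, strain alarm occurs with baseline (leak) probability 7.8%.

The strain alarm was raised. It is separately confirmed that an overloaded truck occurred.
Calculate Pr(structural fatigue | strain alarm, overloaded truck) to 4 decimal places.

Under noisy-OR, P(strain alarm | causes) = 1 − (1−0.078)·∏(1−qᵢ) over the active causes.
P(strain alarm | overloaded truck) = 0.8617·0.49 + 0.939148·0.51 = 0.422233 + 0.478965 = 0.901198
The structural fatigue-present share is 0.939148·0.51 = 0.478965.
P(structural fatigue | strain alarm, overloaded truck) = 0.478965 / 0.901198 ≈ 0.5315

Pr(structural fatigue | strain alarm, overloaded truck) ≈ 0.5315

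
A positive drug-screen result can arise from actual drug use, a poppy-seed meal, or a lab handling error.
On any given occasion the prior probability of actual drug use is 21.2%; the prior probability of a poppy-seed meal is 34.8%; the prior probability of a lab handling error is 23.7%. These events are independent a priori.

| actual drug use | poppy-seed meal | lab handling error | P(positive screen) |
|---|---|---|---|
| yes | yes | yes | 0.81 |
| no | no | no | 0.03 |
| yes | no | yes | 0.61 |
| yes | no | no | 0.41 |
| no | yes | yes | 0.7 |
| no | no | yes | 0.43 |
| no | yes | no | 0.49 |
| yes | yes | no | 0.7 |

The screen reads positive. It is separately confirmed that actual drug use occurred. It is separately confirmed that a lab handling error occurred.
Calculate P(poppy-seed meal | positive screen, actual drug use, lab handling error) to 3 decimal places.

P(poppy-seed meal | positive screen, actual drug use, lab handling error) ≈ 0.415

By total probability over both values of poppy-seed meal:
  P(positive screen | actual drug use, lab handling error) = 0.61·0.652 + 0.81·0.348
        = 0.397720 + 0.281880 = 0.679600
The terms with poppy-seed meal present sum to 0.281880, so
  P(poppy-seed meal | positive screen, actual drug use, lab handling error) = 0.281880 / 0.679600 ≈ 0.415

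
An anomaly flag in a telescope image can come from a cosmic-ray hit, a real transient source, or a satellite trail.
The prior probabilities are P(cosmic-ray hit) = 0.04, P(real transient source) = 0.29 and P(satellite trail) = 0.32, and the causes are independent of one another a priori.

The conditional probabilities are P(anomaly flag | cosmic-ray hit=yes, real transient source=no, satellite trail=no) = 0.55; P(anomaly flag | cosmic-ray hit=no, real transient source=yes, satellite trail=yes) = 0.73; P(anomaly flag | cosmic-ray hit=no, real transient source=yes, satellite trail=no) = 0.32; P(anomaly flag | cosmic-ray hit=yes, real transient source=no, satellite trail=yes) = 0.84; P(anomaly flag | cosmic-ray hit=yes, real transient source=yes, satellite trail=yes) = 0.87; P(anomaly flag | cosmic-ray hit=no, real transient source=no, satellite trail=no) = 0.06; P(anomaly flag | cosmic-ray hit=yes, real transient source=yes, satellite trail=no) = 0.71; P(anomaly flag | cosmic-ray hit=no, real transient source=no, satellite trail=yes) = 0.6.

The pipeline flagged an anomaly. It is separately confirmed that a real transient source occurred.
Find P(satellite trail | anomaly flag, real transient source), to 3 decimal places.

P(satellite trail | anomaly flag, real transient source) ≈ 0.508

P(anomaly flag | real transient source) = 0.32×0.96×0.68 + 0.73×0.96×0.32 + 0.71×0.04×0.68 + 0.87×0.04×0.32 = 0.208896 + 0.224256 + 0.019312 + 0.011136 = 0.463600
Of this, 0.235392 comes from 0.224256 + 0.011136 (the satellite trail=true cases).
Hence the posterior is 0.235392/0.463600 ≈ 0.508.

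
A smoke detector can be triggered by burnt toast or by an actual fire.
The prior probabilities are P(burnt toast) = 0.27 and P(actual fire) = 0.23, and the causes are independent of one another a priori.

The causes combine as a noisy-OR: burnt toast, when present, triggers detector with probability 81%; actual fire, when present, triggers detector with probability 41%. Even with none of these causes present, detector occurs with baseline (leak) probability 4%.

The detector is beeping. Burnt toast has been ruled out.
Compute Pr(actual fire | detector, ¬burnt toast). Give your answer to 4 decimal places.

Pr(actual fire | detector, ¬burnt toast) ≈ 0.7640

Under noisy-OR, P(detector | causes) = 1 − (1−0.04)·∏(1−qᵢ) over the active causes.
P(detector | ¬burnt toast) = 0.04×0.77 + 0.4336×0.23 = 0.030800 + 0.099728 = 0.130528
The actual fire-present share is 0.4336×0.23 = 0.099728.
So P(actual fire | detector, ¬burnt toast) = 0.099728/0.130528 ≈ 0.7640.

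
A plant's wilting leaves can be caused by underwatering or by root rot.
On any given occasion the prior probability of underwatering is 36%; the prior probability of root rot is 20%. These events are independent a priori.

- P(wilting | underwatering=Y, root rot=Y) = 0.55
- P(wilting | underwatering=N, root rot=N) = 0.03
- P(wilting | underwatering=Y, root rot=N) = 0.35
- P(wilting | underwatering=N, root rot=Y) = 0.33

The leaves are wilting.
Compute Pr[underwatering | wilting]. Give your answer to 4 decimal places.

P(wilting) = 0.03×0.64×0.8 + 0.33×0.64×0.2 + 0.35×0.36×0.8 + 0.55×0.36×0.2 = 0.015360 + 0.042240 + 0.100800 + 0.039600 = 0.198000
The underwatering-present share is 0.100800 + 0.039600 = 0.140400.
So P(underwatering | wilting) = 0.140400/0.198000 ≈ 0.7091.

Pr[underwatering | wilting] ≈ 0.7091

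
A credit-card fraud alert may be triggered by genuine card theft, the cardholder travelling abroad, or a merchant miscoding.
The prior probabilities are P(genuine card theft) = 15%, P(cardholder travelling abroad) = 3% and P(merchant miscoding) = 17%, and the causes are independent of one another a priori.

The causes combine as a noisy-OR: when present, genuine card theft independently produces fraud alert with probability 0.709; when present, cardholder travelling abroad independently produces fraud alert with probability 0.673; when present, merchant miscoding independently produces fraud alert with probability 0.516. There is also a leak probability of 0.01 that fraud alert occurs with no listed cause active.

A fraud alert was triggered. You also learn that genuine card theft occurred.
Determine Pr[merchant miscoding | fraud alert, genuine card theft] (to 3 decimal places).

Pr[merchant miscoding | fraud alert, genuine card theft] ≈ 0.198

Under noisy-OR, P(fraud alert | causes) = 1 − (1−0.01)·∏(1−qᵢ) over the active causes.
Sum P(fraud alert|·) weighted by the priors over the 4 (cardholder travelling abroad, merchant miscoding) configurations:
  P(fraud alert | genuine card theft) = 0.71191*0.97*0.83 + 0.860564*0.97*0.17 + 0.905795*0.03*0.83 + 0.954405*0.03*0.17
        = 0.573159 + 0.141907 + 0.022554 + 0.004867 = 0.742487
The terms with merchant miscoding present sum to 0.146774, so
  P(merchant miscoding | fraud alert, genuine card theft) = 0.146774 / 0.742487 ≈ 0.198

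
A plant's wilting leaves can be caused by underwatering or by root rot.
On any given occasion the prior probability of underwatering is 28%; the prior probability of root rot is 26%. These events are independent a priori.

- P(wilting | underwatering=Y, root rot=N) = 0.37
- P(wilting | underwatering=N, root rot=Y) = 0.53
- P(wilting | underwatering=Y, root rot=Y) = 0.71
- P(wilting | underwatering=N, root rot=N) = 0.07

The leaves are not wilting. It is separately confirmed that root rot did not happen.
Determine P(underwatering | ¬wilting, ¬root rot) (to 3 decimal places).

Numerator (weight on configurations with underwatering): 0.63*0.28 = 0.176400
Denominator P(¬wilting | ¬root rot): 0.93*0.72 + 0.63*0.28 = 0.846000
Posterior = 0.176400 / 0.846000 ≈ 0.209

P(underwatering | ¬wilting, ¬root rot) ≈ 0.209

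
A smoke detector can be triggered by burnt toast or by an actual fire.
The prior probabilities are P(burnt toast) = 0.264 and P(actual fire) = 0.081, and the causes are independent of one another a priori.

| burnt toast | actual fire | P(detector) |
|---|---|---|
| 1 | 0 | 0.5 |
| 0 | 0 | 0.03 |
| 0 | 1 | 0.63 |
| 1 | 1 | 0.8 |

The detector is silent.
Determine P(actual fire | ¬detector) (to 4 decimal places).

P(actual fire | ¬detector) ≈ 0.0328

By total probability over the 4 (burnt toast, actual fire) configurations:
  P(¬detector) = 0.97×0.736×0.919 + 0.37×0.736×0.081 + 0.5×0.264×0.919 + 0.2×0.264×0.081
        = 0.656092 + 0.022058 + 0.121308 + 0.004277 = 0.803735
The terms with actual fire present sum to 0.026335, so
  P(actual fire | ¬detector) = 0.026335 / 0.803735 ≈ 0.0328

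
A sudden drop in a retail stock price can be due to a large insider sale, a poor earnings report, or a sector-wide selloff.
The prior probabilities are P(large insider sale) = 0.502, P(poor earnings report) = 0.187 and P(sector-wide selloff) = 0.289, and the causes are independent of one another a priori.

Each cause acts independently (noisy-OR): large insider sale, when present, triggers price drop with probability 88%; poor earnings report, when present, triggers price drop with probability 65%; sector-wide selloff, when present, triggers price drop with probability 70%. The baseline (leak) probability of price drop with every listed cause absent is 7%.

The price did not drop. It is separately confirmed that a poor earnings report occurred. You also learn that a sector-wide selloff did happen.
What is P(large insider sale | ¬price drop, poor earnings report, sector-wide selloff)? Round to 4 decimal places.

P(large insider sale | ¬price drop, poor earnings report, sector-wide selloff) ≈ 0.1079

Under noisy-OR, P(price drop | causes) = 1 − (1−0.07)·∏(1−qᵢ) over the active causes.
Enumerate both values of large insider sale and weight by the priors:
  P(¬price drop | poor earnings report, sector-wide selloff) = 0.09765*0.498 + 0.011718*0.502
        = 0.048630 + 0.005882 = 0.054512
Configurations with large insider sale contribute 0.005882, so
  P(large insider sale | ¬price drop, poor earnings report, sector-wide selloff) = 0.005882 / 0.054512 ≈ 0.1079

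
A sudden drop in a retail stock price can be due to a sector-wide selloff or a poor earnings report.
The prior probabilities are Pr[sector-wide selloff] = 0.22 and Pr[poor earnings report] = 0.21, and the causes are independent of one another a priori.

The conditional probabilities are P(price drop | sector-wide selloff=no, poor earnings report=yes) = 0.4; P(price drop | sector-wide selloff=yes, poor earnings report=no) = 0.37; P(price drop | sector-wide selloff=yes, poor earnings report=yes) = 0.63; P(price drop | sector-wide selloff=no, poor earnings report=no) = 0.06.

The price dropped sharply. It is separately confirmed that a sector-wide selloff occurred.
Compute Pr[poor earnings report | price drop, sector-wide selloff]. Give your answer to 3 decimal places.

Numerator (weight on configurations with poor earnings report): 0.63*0.21 = 0.132300
Normalizer over all consistent configurations: 0.37*0.79 + 0.63*0.21 = 0.424600
Posterior = 0.132300 / 0.424600 ≈ 0.312

Pr[poor earnings report | price drop, sector-wide selloff] ≈ 0.312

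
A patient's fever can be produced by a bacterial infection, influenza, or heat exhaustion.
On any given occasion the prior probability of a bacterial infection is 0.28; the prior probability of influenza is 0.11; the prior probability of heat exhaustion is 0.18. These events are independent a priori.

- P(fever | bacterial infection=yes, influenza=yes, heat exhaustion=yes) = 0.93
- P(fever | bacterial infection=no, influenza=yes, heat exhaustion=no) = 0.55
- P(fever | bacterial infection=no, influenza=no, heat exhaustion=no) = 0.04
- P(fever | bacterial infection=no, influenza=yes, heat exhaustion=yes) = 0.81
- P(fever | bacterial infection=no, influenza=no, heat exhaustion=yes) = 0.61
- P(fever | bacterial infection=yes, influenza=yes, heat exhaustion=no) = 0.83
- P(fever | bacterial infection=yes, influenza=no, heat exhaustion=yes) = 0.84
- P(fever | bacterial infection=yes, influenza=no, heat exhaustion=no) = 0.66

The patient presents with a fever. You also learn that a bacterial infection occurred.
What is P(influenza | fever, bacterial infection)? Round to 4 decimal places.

P(influenza | fever, bacterial infection) ≈ 0.1315

Sum P(fever|·) weighted by the priors over the 4 (influenza, heat exhaustion) configurations:
  P(fever | bacterial infection) = 0.66*0.89*0.82 + 0.84*0.89*0.18 + 0.83*0.11*0.82 + 0.93*0.11*0.18
        = 0.481668 + 0.134568 + 0.074866 + 0.018414 = 0.709516
The terms with influenza present sum to 0.093280, so
  P(influenza | fever, bacterial infection) = 0.093280 / 0.709516 ≈ 0.1315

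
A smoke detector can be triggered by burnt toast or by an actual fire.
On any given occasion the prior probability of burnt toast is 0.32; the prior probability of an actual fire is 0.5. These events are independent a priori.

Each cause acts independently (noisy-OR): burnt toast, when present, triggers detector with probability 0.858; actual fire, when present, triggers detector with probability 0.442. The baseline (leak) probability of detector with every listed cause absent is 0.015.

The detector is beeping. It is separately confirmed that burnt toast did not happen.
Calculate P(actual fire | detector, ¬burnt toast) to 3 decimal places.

Under noisy-OR, P(detector | causes) = 1 − (1−0.015)·∏(1−qᵢ) over the active causes.
Enumerate both values of actual fire and weight by the priors:
  P(detector | ¬burnt toast) = 0.015·0.5 + 0.45037·0.5
        = 0.007500 + 0.225185 = 0.232685
The terms with actual fire present sum to 0.225185, so
  P(actual fire | detector, ¬burnt toast) = 0.225185 / 0.232685 ≈ 0.968

P(actual fire | detector, ¬burnt toast) ≈ 0.968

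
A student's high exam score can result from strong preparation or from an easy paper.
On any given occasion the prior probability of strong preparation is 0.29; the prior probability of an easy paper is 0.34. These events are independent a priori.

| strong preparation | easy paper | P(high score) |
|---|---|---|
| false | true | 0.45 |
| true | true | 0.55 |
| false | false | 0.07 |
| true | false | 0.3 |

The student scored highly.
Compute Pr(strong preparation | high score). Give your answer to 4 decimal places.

For the numerator, keep only strong preparation=true terms: 0.057420 + 0.054230 = 0.111650
Denominator P(high score): 0.07*0.71*0.66 + 0.45*0.71*0.34 + 0.3*0.29*0.66 + 0.55*0.29*0.34 = 0.253082
Posterior = 0.111650 / 0.253082 ≈ 0.4412

Pr(strong preparation | high score) ≈ 0.4412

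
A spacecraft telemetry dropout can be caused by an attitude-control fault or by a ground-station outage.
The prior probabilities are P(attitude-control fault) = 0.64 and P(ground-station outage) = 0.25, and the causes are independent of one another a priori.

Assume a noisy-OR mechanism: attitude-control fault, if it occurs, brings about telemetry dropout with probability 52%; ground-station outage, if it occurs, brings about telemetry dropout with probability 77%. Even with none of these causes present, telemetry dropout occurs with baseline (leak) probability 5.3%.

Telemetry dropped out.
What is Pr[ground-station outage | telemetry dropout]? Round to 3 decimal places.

Pr[ground-station outage | telemetry dropout] ≈ 0.436

Under noisy-OR, P(telemetry dropout | causes) = 1 − (1−0.053)·∏(1−qᵢ) over the active causes.
Enumerate the 4 (attitude-control fault, ground-station outage) configurations and weight by the priors:
  P(telemetry dropout) = 0.053×0.36×0.75 + 0.78219×0.36×0.25 + 0.54544×0.64×0.75 + 0.895451×0.64×0.25
        = 0.014310 + 0.070397 + 0.261811 + 0.143272 = 0.489790
Configurations with ground-station outage contribute 0.213669, so
  P(ground-station outage | telemetry dropout) = 0.213669 / 0.489790 ≈ 0.436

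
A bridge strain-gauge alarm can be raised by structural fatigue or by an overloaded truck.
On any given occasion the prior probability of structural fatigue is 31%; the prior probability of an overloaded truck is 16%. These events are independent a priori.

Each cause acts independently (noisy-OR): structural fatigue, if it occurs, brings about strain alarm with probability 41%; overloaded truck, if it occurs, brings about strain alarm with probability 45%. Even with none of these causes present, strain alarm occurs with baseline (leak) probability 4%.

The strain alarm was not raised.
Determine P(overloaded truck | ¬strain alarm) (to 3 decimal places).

Under noisy-OR, P(strain alarm | causes) = 1 − (1−0.04)·∏(1−qᵢ) over the active causes.
P(¬strain alarm) = 0.96*0.69*0.84 + 0.528*0.69*0.16 + 0.5664*0.31*0.84 + 0.31152*0.31*0.16 = 0.556416 + 0.058291 + 0.147491 + 0.015451 = 0.777649
Of this, 0.073742 comes from 0.058291 + 0.015451 (the overloaded truck=true cases).
So P(overloaded truck | ¬strain alarm) = 0.073742/0.777649 ≈ 0.095.

P(overloaded truck | ¬strain alarm) ≈ 0.095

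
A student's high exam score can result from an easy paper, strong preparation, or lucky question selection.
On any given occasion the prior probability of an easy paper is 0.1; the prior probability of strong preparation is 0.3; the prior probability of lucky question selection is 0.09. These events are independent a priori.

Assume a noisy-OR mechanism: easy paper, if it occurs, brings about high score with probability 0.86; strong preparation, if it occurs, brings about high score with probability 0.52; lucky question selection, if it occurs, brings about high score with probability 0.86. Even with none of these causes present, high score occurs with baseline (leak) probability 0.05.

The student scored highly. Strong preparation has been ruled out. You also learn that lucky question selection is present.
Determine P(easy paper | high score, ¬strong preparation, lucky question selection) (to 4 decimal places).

Under noisy-OR, P(high score | causes) = 1 − (1−0.05)·∏(1−qᵢ) over the active causes.
Enumerate both values of easy paper and weight by the priors:
  P(high score | ¬strong preparation, lucky question selection) = 0.867·0.9 + 0.98138·0.1
        = 0.780300 + 0.098138 = 0.878438
The terms with easy paper present sum to 0.098138, so
  P(easy paper | high score, ¬strong preparation, lucky question selection) = 0.098138 / 0.878438 ≈ 0.1117

P(easy paper | high score, ¬strong preparation, lucky question selection) ≈ 0.1117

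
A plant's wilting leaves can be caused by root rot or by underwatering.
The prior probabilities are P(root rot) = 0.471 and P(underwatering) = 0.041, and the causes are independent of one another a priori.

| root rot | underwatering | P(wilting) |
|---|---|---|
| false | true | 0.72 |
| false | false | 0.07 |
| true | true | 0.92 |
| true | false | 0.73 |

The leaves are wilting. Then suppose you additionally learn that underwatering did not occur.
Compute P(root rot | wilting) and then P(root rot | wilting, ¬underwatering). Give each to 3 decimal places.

Sum P(wilting|·) weighted by the priors over the 4 (root rot, underwatering) configurations:
  P(wilting) = 0.07×0.529×0.959 + 0.72×0.529×0.041 + 0.73×0.471×0.959 + 0.92×0.471×0.041
        = 0.035512 + 0.015616 + 0.329733 + 0.017766 = 0.398627
The terms with root rot present sum to 0.347499, so
  P(root rot | wilting) = 0.347499 / 0.398627 ≈ 0.872

Now also conditioning on underwatering≠true:
Sum P(wilting|·) weighted by the priors over both values of root rot:
  P(wilting | ¬underwatering) = 0.07·0.529 + 0.73·0.471
        = 0.037030 + 0.343830 = 0.380860
Configurations with root rot contribute 0.343830, so
  P(root rot | wilting, ¬underwatering) = 0.343830 / 0.380860 ≈ 0.903

P(root rot | wilting) ≈ 0.872; P(root rot | wilting, ¬underwatering) ≈ 0.903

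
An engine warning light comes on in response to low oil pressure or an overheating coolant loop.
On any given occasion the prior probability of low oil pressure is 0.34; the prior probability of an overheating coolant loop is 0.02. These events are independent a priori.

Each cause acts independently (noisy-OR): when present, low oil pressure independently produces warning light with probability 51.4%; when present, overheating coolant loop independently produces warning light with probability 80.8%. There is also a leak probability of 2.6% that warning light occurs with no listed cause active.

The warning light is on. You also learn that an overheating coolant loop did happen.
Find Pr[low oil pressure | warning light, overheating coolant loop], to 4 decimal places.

Under noisy-OR, P(warning light | causes) = 1 − (1−0.026)·∏(1−qᵢ) over the active causes.
P(warning light | overheating coolant loop) = 0.812992*0.66 + 0.909114*0.34 = 0.536575 + 0.309099 = 0.845674
The low oil pressure-present share is 0.909114*0.34 = 0.309099.
So P(low oil pressure | warning light, overheating coolant loop) = 0.309099/0.845674 ≈ 0.3655.

Pr[low oil pressure | warning light, overheating coolant loop] ≈ 0.3655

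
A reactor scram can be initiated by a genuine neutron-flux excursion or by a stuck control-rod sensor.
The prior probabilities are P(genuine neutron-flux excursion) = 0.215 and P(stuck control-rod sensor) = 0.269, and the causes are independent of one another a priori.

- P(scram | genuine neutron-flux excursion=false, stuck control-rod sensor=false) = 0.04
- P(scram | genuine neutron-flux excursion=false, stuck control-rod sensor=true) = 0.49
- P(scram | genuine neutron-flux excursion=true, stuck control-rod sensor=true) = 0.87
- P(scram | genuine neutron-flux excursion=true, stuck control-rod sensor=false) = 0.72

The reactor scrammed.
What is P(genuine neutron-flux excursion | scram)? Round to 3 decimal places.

P(scram) = 0.04*0.785*0.731 + 0.49*0.785*0.269 + 0.72*0.215*0.731 + 0.87*0.215*0.269 = 0.022953 + 0.103471 + 0.113159 + 0.050316 = 0.289899
Restricting to configurations with genuine neutron-flux excursion present: 0.113159 + 0.050316 = 0.163475.
So P(genuine neutron-flux excursion | scram) = 0.163475/0.289899 ≈ 0.564.

P(genuine neutron-flux excursion | scram) ≈ 0.564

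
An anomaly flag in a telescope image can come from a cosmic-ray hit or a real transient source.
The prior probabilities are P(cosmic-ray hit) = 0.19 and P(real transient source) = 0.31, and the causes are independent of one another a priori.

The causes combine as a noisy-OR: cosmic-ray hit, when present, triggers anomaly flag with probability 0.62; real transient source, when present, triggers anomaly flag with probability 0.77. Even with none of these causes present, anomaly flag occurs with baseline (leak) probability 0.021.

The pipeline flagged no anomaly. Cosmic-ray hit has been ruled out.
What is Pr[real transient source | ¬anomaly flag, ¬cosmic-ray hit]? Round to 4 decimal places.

Pr[real transient source | ¬anomaly flag, ¬cosmic-ray hit] ≈ 0.0937

Under noisy-OR, P(anomaly flag | causes) = 1 − (1−0.021)·∏(1−qᵢ) over the active causes.
For the numerator, keep only real transient source=true terms: 0.22517*0.31 = 0.069803
Denominator P(¬anomaly flag | ¬cosmic-ray hit): 0.979*0.69 + 0.22517*0.31 = 0.745313
P(real transient source | ¬anomaly flag, ¬cosmic-ray hit) = 0.069803/0.745313 ≈ 0.0937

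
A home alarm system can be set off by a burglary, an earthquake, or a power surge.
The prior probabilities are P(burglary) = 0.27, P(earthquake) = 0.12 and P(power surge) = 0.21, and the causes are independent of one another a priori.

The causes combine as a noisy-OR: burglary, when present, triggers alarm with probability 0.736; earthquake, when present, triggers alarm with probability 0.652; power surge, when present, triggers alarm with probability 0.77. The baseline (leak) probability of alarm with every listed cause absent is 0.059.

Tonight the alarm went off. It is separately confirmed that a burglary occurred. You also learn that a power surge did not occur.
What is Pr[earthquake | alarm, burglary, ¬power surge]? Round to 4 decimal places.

Under noisy-OR, P(alarm | causes) = 1 − (1−0.059)·∏(1−qᵢ) over the active causes.
P(alarm | burglary, ¬power surge) = 0.751576×0.88 + 0.913548×0.12 = 0.661387 + 0.109626 = 0.771013
Of this, 0.109626 comes from 0.913548×0.12 (the earthquake=true cases).
P(earthquake | alarm, burglary, ¬power surge) = 0.109626 / 0.771013 ≈ 0.1422

Pr[earthquake | alarm, burglary, ¬power surge] ≈ 0.1422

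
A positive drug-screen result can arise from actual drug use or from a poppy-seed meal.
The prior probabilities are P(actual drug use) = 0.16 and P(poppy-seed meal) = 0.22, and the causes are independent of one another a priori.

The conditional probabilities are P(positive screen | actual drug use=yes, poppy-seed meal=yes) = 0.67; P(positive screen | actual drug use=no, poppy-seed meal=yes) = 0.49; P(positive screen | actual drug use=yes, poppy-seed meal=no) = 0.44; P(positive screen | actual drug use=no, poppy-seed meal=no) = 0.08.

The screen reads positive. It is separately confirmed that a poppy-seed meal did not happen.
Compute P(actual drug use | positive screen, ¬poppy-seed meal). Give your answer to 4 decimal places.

Weight on actual drug use=true, given the evidence: 0.44·0.16 = 0.070400
Normalizer over all consistent configurations: 0.08·0.84 + 0.44·0.16 = 0.137600
Posterior = 0.070400 / 0.137600 ≈ 0.5116

P(actual drug use | positive screen, ¬poppy-seed meal) ≈ 0.5116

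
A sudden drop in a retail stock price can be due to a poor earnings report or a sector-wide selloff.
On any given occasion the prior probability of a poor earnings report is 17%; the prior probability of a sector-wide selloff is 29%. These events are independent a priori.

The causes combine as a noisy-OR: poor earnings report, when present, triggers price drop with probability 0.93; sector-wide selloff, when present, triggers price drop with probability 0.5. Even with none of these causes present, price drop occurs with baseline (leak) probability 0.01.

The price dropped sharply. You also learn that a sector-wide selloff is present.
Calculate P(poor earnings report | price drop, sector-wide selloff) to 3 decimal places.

P(poor earnings report | price drop, sector-wide selloff) ≈ 0.281

Under noisy-OR, P(price drop | causes) = 1 − (1−0.01)·∏(1−qᵢ) over the active causes.
Enumerate both values of poor earnings report and weight by the priors:
  P(price drop | sector-wide selloff) = 0.505×0.83 + 0.96535×0.17
        = 0.419150 + 0.164110 = 0.583260
Configurations with poor earnings report contribute 0.164110, so
  P(poor earnings report | price drop, sector-wide selloff) = 0.164110 / 0.583260 ≈ 0.281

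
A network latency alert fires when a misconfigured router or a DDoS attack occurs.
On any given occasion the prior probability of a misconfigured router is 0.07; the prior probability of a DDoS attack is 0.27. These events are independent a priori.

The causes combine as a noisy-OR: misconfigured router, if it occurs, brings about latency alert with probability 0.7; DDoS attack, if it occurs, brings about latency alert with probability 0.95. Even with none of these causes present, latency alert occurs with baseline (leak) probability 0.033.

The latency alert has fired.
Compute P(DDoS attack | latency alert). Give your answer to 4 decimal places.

P(DDoS attack | latency alert) ≈ 0.8145

Under noisy-OR, P(latency alert | causes) = 1 − (1−0.033)·∏(1−qᵢ) over the active causes.
Sum P(latency alert|·) weighted by the priors over the 4 (misconfigured router, DDoS attack) configurations:
  P(latency alert) = 0.033×0.93×0.73 + 0.95165×0.93×0.27 + 0.7099×0.07×0.73 + 0.985495×0.07×0.27
        = 0.022404 + 0.238959 + 0.036276 + 0.018626 = 0.316265
Configurations with DDoS attack contribute 0.257585, so
  P(DDoS attack | latency alert) = 0.257585 / 0.316265 ≈ 0.8145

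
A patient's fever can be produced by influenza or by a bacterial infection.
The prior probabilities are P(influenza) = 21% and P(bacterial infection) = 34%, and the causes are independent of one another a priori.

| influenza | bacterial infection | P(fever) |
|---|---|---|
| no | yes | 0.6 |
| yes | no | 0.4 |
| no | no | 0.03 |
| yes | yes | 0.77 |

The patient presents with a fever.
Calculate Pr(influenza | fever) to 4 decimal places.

For the numerator, keep only influenza=true terms: 0.055440 + 0.054978 = 0.110418
Normalizer over all consistent configurations: 0.03×0.79×0.66 + 0.6×0.79×0.34 + 0.4×0.21×0.66 + 0.77×0.21×0.34 = 0.287220
Posterior = 0.110418 / 0.287220 ≈ 0.3844

Pr(influenza | fever) ≈ 0.3844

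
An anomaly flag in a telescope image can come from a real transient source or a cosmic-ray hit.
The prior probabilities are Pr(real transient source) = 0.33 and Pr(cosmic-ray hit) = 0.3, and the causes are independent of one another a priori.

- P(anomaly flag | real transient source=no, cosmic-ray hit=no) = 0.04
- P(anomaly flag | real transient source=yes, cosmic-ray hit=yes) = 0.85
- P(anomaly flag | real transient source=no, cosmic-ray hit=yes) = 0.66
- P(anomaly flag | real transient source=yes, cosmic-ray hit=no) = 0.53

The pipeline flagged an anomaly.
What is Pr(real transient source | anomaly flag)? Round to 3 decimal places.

Pr(real transient source | anomaly flag) ≈ 0.577

Sum P(anomaly flag|·) weighted by the priors over the 4 (real transient source, cosmic-ray hit) configurations:
  P(anomaly flag) = 0.04×0.67×0.7 + 0.66×0.67×0.3 + 0.53×0.33×0.7 + 0.85×0.33×0.3
        = 0.018760 + 0.132660 + 0.122430 + 0.084150 = 0.358000
Configurations with real transient source contribute 0.206580, so
  P(real transient source | anomaly flag) = 0.206580 / 0.358000 ≈ 0.577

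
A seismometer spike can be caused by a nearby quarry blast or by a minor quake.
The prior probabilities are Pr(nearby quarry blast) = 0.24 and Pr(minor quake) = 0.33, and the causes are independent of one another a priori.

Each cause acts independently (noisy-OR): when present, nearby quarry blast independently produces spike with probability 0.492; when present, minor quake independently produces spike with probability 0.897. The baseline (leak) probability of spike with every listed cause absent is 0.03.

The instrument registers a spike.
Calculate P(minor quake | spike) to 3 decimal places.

Under noisy-OR, P(spike | causes) = 1 − (1−0.03)·∏(1−qᵢ) over the active causes.
Enumerate the 4 (nearby quarry blast, minor quake) configurations and weight by the priors:
  P(spike) = 0.03×0.76×0.67 + 0.90009×0.76×0.33 + 0.50724×0.24×0.67 + 0.949246×0.24×0.33
        = 0.015276 + 0.225743 + 0.081564 + 0.075180 = 0.397763
Configurations with minor quake contribute 0.300923, so
  P(minor quake | spike) = 0.300923 / 0.397763 ≈ 0.757

P(minor quake | spike) ≈ 0.757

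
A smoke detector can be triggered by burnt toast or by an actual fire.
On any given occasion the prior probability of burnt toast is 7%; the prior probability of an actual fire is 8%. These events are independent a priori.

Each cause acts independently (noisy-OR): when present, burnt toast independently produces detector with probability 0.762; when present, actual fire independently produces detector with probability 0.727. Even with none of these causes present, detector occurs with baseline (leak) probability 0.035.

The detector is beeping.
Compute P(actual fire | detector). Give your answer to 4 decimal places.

P(actual fire | detector) ≈ 0.4301

Under noisy-OR, P(detector | causes) = 1 − (1−0.035)·∏(1−qᵢ) over the active causes.
Sum P(detector|·) weighted by the priors over the 4 (burnt toast, actual fire) configurations:
  P(detector) = 0.035*0.93*0.92 + 0.736555*0.93*0.08 + 0.77033*0.07*0.92 + 0.9373*0.07*0.08
        = 0.029946 + 0.054800 + 0.049609 + 0.005249 = 0.139604
Keeping only the actual fire-present terms gives 0.060049, so
  P(actual fire | detector) = 0.060049 / 0.139604 ≈ 0.4301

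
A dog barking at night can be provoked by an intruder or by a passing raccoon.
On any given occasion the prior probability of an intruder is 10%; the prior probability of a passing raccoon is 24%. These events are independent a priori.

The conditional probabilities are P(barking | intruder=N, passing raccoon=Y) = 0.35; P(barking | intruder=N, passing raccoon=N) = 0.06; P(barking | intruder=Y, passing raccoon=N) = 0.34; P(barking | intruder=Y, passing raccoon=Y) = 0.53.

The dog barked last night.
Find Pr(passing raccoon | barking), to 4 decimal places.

Pr(passing raccoon | barking) ≈ 0.5691

Numerator (weight on configurations with passing raccoon): 0.075600 + 0.012720 = 0.088320
The normalizing constant is 0.06×0.9×0.76 + 0.35×0.9×0.24 + 0.34×0.1×0.76 + 0.53×0.1×0.24 = 0.155200
Posterior = 0.088320 / 0.155200 ≈ 0.5691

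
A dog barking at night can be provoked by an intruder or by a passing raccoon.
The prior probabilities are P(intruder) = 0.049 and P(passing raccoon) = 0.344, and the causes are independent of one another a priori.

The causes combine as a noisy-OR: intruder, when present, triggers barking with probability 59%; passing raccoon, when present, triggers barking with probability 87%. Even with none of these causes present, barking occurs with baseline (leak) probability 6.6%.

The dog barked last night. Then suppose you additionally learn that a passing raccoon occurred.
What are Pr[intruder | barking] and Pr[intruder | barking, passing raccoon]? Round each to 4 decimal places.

Pr[intruder | barking] ≈ 0.0984; Pr[intruder | barking, passing raccoon] ≈ 0.0528

Under noisy-OR, P(barking | causes) = 1 − (1−0.066)·∏(1−qᵢ) over the active causes.
For the numerator, keep only intruder=true terms: 0.019835 + 0.016017 = 0.035852
Denominator P(barking): 0.066×0.951×0.656 + 0.87858×0.951×0.344 + 0.61706×0.049×0.656 + 0.950218×0.049×0.344 = 0.364448
P(intruder | barking) = 0.035852/0.364448 ≈ 0.0984

Now also conditioning on passing raccoon=true:
Numerator (weight on configurations with intruder): 0.950218·0.049 = 0.046561
Normalizer over all consistent configurations: 0.87858·0.951 + 0.950218·0.049 = 0.882091
P(intruder | barking, passing raccoon) = 0.046561/0.882091 ≈ 0.0528
Conditioning on passing raccoon lowers the posterior on intruder: the classic explaining-away effect in a common-effect structure.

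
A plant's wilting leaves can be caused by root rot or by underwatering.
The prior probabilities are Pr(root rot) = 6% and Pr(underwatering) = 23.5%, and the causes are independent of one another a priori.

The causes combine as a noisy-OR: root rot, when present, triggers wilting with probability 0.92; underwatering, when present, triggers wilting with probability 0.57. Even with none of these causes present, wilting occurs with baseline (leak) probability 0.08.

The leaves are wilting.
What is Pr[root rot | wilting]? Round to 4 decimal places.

Pr[root rot | wilting] ≈ 0.2272

Under noisy-OR, P(wilting | causes) = 1 − (1−0.08)·∏(1−qᵢ) over the active causes.
P(wilting) = 0.08*0.94*0.765 + 0.6044*0.94*0.235 + 0.9264*0.06*0.765 + 0.968352*0.06*0.235 = 0.057528 + 0.133512 + 0.042522 + 0.013654 = 0.247216
Of this, 0.056176 comes from 0.042522 + 0.013654 (the root rot=true cases).
So P(root rot | wilting) = 0.056176/0.247216 ≈ 0.2272.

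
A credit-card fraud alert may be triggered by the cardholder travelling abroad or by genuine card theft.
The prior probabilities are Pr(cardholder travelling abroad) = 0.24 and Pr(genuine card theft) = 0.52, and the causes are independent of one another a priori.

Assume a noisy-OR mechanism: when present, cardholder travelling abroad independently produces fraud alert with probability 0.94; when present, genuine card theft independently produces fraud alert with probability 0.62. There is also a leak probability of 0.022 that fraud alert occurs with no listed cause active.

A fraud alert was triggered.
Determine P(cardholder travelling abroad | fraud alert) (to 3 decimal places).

Under noisy-OR, P(fraud alert | causes) = 1 − (1−0.022)·∏(1−qᵢ) over the active causes.
For the numerator, keep only cardholder travelling abroad=true terms: 0.108440 + 0.122017 = 0.230457
Normalizer over all consistent configurations: 0.022×0.76×0.48 + 0.62836×0.76×0.52 + 0.94132×0.24×0.48 + 0.977702×0.24×0.52 = 0.486811
P(cardholder travelling abroad | fraud alert) = 0.230457/0.486811 ≈ 0.473

P(cardholder travelling abroad | fraud alert) ≈ 0.473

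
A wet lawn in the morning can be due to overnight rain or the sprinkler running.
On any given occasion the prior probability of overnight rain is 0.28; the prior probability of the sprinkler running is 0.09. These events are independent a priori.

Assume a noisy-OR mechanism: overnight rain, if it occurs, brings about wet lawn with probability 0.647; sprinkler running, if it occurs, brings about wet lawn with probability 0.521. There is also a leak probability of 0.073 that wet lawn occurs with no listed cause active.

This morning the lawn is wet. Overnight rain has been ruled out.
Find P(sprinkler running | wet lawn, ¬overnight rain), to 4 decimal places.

P(sprinkler running | wet lawn, ¬overnight rain) ≈ 0.4296

Under noisy-OR, P(wet lawn | causes) = 1 − (1−0.073)·∏(1−qᵢ) over the active causes.
Sum P(wet lawn|·) weighted by the priors over both values of sprinkler running:
  P(wet lawn | ¬overnight rain) = 0.073·0.91 + 0.555967·0.09
        = 0.066430 + 0.050037 = 0.116467
Configurations with sprinkler running contribute 0.050037, so
  P(sprinkler running | wet lawn, ¬overnight rain) = 0.050037 / 0.116467 ≈ 0.4296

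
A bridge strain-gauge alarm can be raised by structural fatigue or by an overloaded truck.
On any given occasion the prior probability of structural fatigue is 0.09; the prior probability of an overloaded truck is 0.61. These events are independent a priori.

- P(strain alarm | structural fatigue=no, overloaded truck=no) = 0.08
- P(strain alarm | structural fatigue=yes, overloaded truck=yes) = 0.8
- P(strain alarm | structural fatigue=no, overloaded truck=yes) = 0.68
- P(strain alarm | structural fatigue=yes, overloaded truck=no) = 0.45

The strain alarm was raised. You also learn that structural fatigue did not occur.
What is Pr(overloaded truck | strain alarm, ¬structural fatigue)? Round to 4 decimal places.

Pr(overloaded truck | strain alarm, ¬structural fatigue) ≈ 0.9300

Sum P(strain alarm|·) weighted by the priors over both values of overloaded truck:
  P(strain alarm | ¬structural fatigue) = 0.08*0.39 + 0.68*0.61
        = 0.031200 + 0.414800 = 0.446000
Keeping only the overloaded truck-present terms gives 0.414800, so
  P(overloaded truck | strain alarm, ¬structural fatigue) = 0.414800 / 0.446000 ≈ 0.9300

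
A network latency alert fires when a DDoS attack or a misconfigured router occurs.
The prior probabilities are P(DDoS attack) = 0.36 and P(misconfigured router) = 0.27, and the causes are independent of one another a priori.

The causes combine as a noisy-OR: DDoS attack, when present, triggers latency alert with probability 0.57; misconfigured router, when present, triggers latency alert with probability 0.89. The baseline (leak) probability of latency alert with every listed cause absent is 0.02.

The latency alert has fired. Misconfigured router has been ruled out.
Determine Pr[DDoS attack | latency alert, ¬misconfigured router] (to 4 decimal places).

Pr[DDoS attack | latency alert, ¬misconfigured router] ≈ 0.9421

Under noisy-OR, P(latency alert | causes) = 1 − (1−0.02)·∏(1−qᵢ) over the active causes.
Enumerate both values of DDoS attack and weight by the priors:
  P(latency alert | ¬misconfigured router) = 0.02×0.64 + 0.5786×0.36
        = 0.012800 + 0.208296 = 0.221096
Keeping only the DDoS attack-present terms gives 0.208296, so
  P(DDoS attack | latency alert, ¬misconfigured router) = 0.208296 / 0.221096 ≈ 0.9421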